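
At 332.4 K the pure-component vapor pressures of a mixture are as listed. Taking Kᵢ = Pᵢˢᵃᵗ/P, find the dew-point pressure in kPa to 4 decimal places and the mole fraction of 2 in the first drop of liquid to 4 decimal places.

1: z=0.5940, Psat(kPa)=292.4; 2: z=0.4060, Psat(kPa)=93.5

Pdew = 156.8945 kPa, x_2 = 0.6813

At the dew point ψ → 1, so Σzᵢ/Kᵢ = 1 with Kᵢ = Pᵢˢᵃᵗ/P ⇒ 1/P = Σzᵢ/Pᵢˢᵃᵗ.
1/P = 0.5940/292.4 + 0.4060/93.5 = 0.0063737 ⇒ P = 156.8945 kPa
xᵢ = zᵢP/Pᵢˢᵃᵗ ⇒ x_2 = 0.4060·156.8945/93.5 = 0.6813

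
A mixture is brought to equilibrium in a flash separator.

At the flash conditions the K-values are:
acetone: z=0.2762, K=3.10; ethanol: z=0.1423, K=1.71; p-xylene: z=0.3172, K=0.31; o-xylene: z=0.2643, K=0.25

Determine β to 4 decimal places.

Material balance + equilibrium reduce to Σ zᵢ(Kᵢ−1)/(1+β(Kᵢ−1)) = 0.
Feasibility: ΣzᵢKᵢ = 1.2640, Σzᵢ/Kᵢ = 2.2527 — both > 1, two phases present.
Iterate (Newton) starting at β = 0.59:
  β = 0.5900: g = -0.39445, g' = -1.1865 → β = 0.2576
  β = 0.2576: g = -0.05002, g' = -1.0160 → β = 0.2083
  β = 0.2083: g = 0.00097, g' = -1.0587 → β = 0.2092
Converged at β = 0.2092.

β = 0.2092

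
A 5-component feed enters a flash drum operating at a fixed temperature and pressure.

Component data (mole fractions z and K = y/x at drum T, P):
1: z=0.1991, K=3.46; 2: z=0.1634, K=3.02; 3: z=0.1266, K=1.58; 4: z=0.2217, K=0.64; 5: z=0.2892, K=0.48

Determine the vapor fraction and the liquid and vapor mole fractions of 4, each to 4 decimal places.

ψ = 0.7476, x_4 = 0.3033, y_4 = 0.1941

Material balance + equilibrium reduce to Σ zᵢ(Kᵢ−1)/(1+ψ(Kᵢ−1)) = 0.
Feasibility: ΣzᵢKᵢ = 1.6631, Σzᵢ/Kᵢ = 1.1407 — both > 1, two phases present.
Iterate (Newton) starting at ψ = 0.5:
  ψ = 0.5000: g = 0.14022, g' = -0.6184 → ψ = 0.7267
  ψ = 0.7267: g = 0.01126, g' = -0.5403 → ψ = 0.7476
Converged at ψ = 0.7476.
Compositions from xᵢ = zᵢ/(1+ψ(Kᵢ−1)), yᵢ = Kᵢxᵢ:
  1: x = 0.0701, y = 0.2426
  2: x = 0.0651, y = 0.1966
  3: x = 0.0883, y = 0.1395
  4: x = 0.3033, y = 0.1941
  5: x = 0.4731, y = 0.2271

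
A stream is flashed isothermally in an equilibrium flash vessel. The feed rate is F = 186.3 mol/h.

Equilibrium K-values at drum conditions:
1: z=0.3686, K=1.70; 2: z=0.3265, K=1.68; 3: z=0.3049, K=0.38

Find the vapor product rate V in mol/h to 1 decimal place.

V = 126.6 mol/h

Rachford–Rice: g(β) = Σ zᵢ(Kᵢ−1)/(1+β(Kᵢ−1)) = 0.
Check two-phase: ΣzᵢKᵢ = 1.2910 > 1 and Σzᵢ/Kᵢ = 1.2135 > 1, so g(0) = 0.2910 > 0 and g(1) = -0.2135 < 0.
Iterate (Newton) starting at β = 0.64:
  β = 0.6400: g = 0.01949, g' = -0.4816 → β = 0.6805
  β = 0.6805: g = -0.00044, g' = -0.5041 → β = 0.6796
Converged at β = 0.6796.
Then V = β·F = 0.6796·186.3 = 126.6 mol/h and L = F − V = 59.7 mol/h.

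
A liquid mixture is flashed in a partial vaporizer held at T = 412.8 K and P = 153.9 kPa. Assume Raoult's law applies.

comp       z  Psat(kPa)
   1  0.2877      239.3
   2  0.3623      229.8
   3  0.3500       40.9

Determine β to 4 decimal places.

Raoult's law: Kᵢ = Pᵢˢᵃᵗ/P = Pᵢˢᵃᵗ/153.9.
  K_1 = 239.3/153.9 = 1.554906, K_2 = 229.8/153.9 = 1.493177, K_3 = 40.9/153.9 = 0.265757
Rachford–Rice: g(β) = Σ zᵢ(Kᵢ−1)/(1+β(Kᵢ−1)) = 0.
Check two-phase: ΣzᵢKᵢ = 1.0813 > 1 and Σzᵢ/Kᵢ = 1.7447 > 1, so g(0) = 0.0813 > 0 and g(1) = -0.7447 < 0.
Iterate (Newton) starting at β = 0.5:
  β = 0.5000: g = -0.13775, g' = -0.5821 → β = 0.2633
  β = 0.2633: g = -0.02116, g' = -0.4265 → β = 0.2137
  β = 0.2137: g = -0.00046, g' = -0.4084 → β = 0.2126
Converged at β = 0.2126.

β = 0.2126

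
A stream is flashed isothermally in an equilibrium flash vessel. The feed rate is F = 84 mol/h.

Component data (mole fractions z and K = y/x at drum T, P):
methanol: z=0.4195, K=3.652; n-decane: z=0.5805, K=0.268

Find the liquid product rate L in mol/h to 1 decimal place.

L = 54.2 mol/h

Let ψ = V/F and solve Σ zᵢ(Kᵢ−1)/(1+ψ(Kᵢ−1)) = 0.
g(0) = ΣzᵢKᵢ − 1 = 0.6876 and g(1) = 1 − Σzᵢ/Kᵢ = -1.2809, so a root lies in (0, 1).
Newton–Raphson from ψ = 0.58:
  ψ = 0.5800: g = -0.30012, g' = -1.3973 → ψ = 0.3652
  ψ = 0.3652: g = -0.01483, g' = -1.3408 → ψ = 0.3542
Converged at ψ = 0.3542.
Then V = ψ·F = 0.3542·84 = 29.8 mol/h and L = F − V = 54.2 mol/h.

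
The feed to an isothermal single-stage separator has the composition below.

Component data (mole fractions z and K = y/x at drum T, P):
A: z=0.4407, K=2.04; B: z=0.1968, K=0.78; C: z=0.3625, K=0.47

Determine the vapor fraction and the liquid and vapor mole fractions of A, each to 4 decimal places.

Let ψ = V/F and solve Σ zᵢ(Kᵢ−1)/(1+ψ(Kᵢ−1)) = 0.
g(0) = ΣzᵢKᵢ − 1 = 0.2229 and g(1) = 1 − Σzᵢ/Kᵢ = -0.2396, so a root lies in (0, 1).
Iterate (Newton) starting at ψ = 0.5:
  ψ = 0.5000: g = -0.00851, g' = -0.4068 → ψ = 0.4791
Converged at ψ = 0.4791.
Compositions from xᵢ = zᵢ/(1+ψ(Kᵢ−1)), yᵢ = Kᵢxᵢ:
  A: x = 0.2941, y = 0.6001
  B: x = 0.2200, y = 0.1716
  C: x = 0.4859, y = 0.2284

ψ = 0.4791, x_A = 0.2941, y_A = 0.6001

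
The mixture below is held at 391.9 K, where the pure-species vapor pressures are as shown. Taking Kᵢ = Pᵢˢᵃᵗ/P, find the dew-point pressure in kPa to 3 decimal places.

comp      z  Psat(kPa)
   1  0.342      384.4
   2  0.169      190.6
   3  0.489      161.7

At the dew point ψ → 1, so Σzᵢ/Kᵢ = 1 with Kᵢ = Pᵢˢᵃᵗ/P ⇒ 1/P = Σzᵢ/Pᵢˢᵃᵗ.
1/P = 0.342/384.4 + 0.169/190.6 + 0.489/161.7 = 0.004800 ⇒ P = 208.312 kPa

Pdew = 208.312 kPa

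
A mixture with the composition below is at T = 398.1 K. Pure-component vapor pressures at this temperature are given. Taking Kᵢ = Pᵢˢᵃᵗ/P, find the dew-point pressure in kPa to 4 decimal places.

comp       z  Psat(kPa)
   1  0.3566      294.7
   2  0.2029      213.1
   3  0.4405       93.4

At the dew point ψ → 1, so Σzᵢ/Kᵢ = 1 with Kᵢ = Pᵢˢᵃᵗ/P ⇒ 1/P = Σzᵢ/Pᵢˢᵃᵗ.
1/P = 0.3566/294.7 + 0.2029/213.1 + 0.4405/93.4 = 0.0068785 ⇒ P = 145.3815 kPa

Pdew = 145.3815 kPa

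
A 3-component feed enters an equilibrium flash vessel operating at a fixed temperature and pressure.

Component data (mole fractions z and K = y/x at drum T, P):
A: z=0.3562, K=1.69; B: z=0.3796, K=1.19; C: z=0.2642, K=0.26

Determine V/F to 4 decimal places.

V/F = 0.3545

Rachford–Rice: g(V/F) = Σ zᵢ(Kᵢ−1)/(1+V/F(Kᵢ−1)) = 0.
Feasibility: ΣzᵢKᵢ = 1.1224, Σzᵢ/Kᵢ = 1.5459 — both > 1, two phases present.
Newton iteration, V/F⁰ = 0.5:
  V/F = 0.5000: g = -0.06173, g' = -0.4697 → V/F = 0.3686
  V/F = 0.3686: g = -0.00548, g' = -0.3933 → V/F = 0.3546
  V/F = 0.3546: g = -0.00004, g' = -0.3874 → V/F = 0.3545
Converged at V/F = 0.3545.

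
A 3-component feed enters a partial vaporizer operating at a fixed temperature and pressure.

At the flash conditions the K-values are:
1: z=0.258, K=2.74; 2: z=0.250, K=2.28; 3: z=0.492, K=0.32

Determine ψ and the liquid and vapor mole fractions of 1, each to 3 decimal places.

Let ψ = V/F and solve Σ zᵢ(Kᵢ−1)/(1+ψ(Kᵢ−1)) = 0.
Feasibility: ΣzᵢKᵢ = 1.434, Σzᵢ/Kᵢ = 1.741 — both > 1, two phases present.
Iterate (Newton) starting at ψ = 0.6:
  ψ = 0.600: g = -0.1645, g' = -0.967 → ψ = 0.430
  ψ = 0.430: g = -0.0095, g' = -0.880 → ψ = 0.419
Converged at ψ = 0.419.
Compositions from xᵢ = zᵢ/(1+ψ(Kᵢ−1)), yᵢ = Kᵢxᵢ:
  1: x = 0.149, y = 0.409
  2: x = 0.163, y = 0.371
  3: x = 0.688, y = 0.220

ψ = 0.419, x_1 = 0.149, y_1 = 0.409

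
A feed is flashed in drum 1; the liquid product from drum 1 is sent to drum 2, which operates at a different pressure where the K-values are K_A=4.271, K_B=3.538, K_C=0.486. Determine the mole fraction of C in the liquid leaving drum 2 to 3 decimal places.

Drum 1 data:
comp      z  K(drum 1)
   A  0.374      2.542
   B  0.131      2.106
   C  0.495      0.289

x_C (drum 2) = 0.856

Drum 1:
Iterate (Newton) starting at ψ₁ = 0.5:
  ψ₁ = 0.500: g = -0.1271, g' = -0.952 → ψ₁ = 0.367
  ψ₁ = 0.367: g = -0.0044, g' = -0.902 → ψ₁ = 0.362
Converged at ψ₁ = 0.362.
Drum-1 compositions:
  A: x = 0.240, y = 0.610
  B: x = 0.094, y = 0.197
  C: x = 0.666, y = 0.193
Drum-2 feed = drum-1 liquid: z₂ = (0.2401, 0.0936, 0.6663).
Drum 2:
Let ψ₂ = V/F and solve Σ zᵢ(Kᵢ−1)/(1+ψ₂(Kᵢ−1)) = 0.
Check two-phase: ΣzᵢKᵢ = 1.680 > 1 and Σzᵢ/Kᵢ = 1.454 > 1, so g(0) = 0.680 > 0 and g(1) = -0.454 < 0.
Iterate (Newton) starting at ψ₂ = 0.5:
  ψ₂ = 0.500: g = -0.0583, g' = -0.806 → ψ₂ = 0.428
  ψ₂ = 0.428: g = 0.0023, g' = -0.874 → ψ₂ = 0.430
Converged at ψ₂ = 0.430.
  A: x = 0.100, y = 0.426
  B: x = 0.045, y = 0.158
  C: x = 0.856, y = 0.416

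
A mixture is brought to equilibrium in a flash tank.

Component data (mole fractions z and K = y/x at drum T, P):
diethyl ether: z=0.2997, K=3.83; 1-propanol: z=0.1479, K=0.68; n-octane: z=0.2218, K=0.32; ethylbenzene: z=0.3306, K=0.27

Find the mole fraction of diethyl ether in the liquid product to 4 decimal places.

x_diethyl ether = 0.1830

Newton iteration, ψ⁰ = 0.5:
  ψ = 0.5000: g = -0.31372, g' = -1.1054 → ψ = 0.2162
  ψ = 0.2162: g = 0.01199, g' = -1.3307 → ψ = 0.2252
  ψ = 0.2252: g = 0.00010, g' = -1.3083 → ψ = 0.2253
Converged at ψ = 0.2253.
Compositions from xᵢ = zᵢ/(1+ψ(Kᵢ−1)), yᵢ = Kᵢxᵢ:
  diethyl ether: x = 0.1830, y = 0.7010
  1-propanol: x = 0.1594, y = 0.1084
  n-octane: x = 0.2619, y = 0.0838
  ethylbenzene: x = 0.3957, y = 0.1068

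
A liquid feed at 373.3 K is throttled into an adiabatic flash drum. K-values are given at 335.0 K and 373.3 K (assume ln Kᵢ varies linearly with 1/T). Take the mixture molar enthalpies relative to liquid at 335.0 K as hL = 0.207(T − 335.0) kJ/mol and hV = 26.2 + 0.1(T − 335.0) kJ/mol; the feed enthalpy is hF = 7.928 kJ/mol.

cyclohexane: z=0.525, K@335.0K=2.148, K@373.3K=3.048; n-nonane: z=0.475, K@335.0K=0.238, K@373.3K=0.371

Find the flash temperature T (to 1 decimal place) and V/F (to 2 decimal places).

T = 336.6 K, V/F = 0.29

Adiabatic flash: solve Rachford–Rice at each trial T, then check hF = ψ·hV(T) + (1−ψ)·hL(T).
  T = 335.0 K: K = (2.148, 0.238), RR gives ψ = 0.275, H_out = 7.211 kJ/mol
  T = 373.3 K: K = (3.048, 0.371), RR gives ψ = 0.603, H_out = 21.249 kJ/mol
  T = 354.1 K: K = (2.582, 0.301), RR gives ψ = 0.450, H_out = 14.832 kJ/mol
  T = 344.6 K: K = (2.362, 0.268), RR gives ψ = 0.369, H_out = 11.275 kJ/mol
  T = 339.8 K: K = (2.254, 0.253), RR gives ψ = 0.324, H_out = 9.317 kJ/mol
  T = 337.4 K: K = (2.201, 0.245), RR gives ψ = 0.300, H_out = 8.285 kJ/mol
Linear interpolation between T = 335.0 (H_out = 7.211) and T = 337.4 (H_out = 8.285) on hF = 7.928 gives T ≈ 336.6 K, at which ψ = 0.29.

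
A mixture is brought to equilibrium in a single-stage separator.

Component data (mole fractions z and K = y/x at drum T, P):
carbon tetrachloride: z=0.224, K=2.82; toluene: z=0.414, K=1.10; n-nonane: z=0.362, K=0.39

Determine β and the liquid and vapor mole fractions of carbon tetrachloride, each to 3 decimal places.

Iterate (Newton) starting at β = 0.5:
  β = 0.500: g = -0.0649, g' = -0.486 → β = 0.367
Converged at β = 0.367.
Compositions from xᵢ = zᵢ/(1+β(Kᵢ−1)), yᵢ = Kᵢxᵢ:
  carbon tetrachloride: x = 0.134, y = 0.379
  toluene: x = 0.399, y = 0.439
  n-nonane: x = 0.466, y = 0.182

β = 0.367, x_carbon tetrachloride = 0.134, y_carbon tetrachloride = 0.379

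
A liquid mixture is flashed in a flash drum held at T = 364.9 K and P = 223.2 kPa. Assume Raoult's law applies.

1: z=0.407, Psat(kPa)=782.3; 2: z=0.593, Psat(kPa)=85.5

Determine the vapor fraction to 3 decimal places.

ψ = 0.423

Raoult's law: Kᵢ = Pᵢˢᵃᵗ/P = Pᵢˢᵃᵗ/223.2.
  K_1 = 782.3/223.2 = 3.50493, K_2 = 85.5/223.2 = 0.38306
Material balance + equilibrium reduce to Σ zᵢ(Kᵢ−1)/(1+ψ(Kᵢ−1)) = 0.
Check two-phase: ΣzᵢKᵢ = 1.654 > 1 and Σzᵢ/Kᵢ = 1.664 > 1, so g(0) = 0.654 > 0 and g(1) = -0.664 < 0.
Iterate (Newton) starting at ψ = 0.59:
  ψ = 0.590: g = -0.1638, g' = -0.974 → ψ = 0.422
  ψ = 0.422: g = 0.0012, g' = -1.016 → ψ = 0.423
Converged at ψ = 0.423.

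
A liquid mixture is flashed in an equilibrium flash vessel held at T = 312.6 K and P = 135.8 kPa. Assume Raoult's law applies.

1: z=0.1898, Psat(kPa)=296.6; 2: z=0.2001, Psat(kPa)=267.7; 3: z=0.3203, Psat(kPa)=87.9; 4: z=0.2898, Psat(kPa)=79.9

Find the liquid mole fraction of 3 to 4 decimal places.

Raoult's law: Kᵢ = Pᵢˢᵃᵗ/P = Pᵢˢᵃᵗ/135.8.
  K_1 = 296.6/135.8 = 2.184094, K_2 = 267.7/135.8 = 1.971281, K_3 = 87.9/135.8 = 0.647275, K_4 = 79.9/135.8 = 0.588365
Material balance + equilibrium reduce to Σ zᵢ(Kᵢ−1)/(1+β(Kᵢ−1)) = 0.
Feasibility: ΣzᵢKᵢ = 1.1868, Σzᵢ/Kᵢ = 1.1758 — both > 1, two phases present.
Newton–Raphson from β = 0.58:
  β = 0.5800: g = -0.04118, g' = -0.3185 → β = 0.4507
  β = 0.4507: g = 0.00092, g' = -0.3348 → β = 0.4534
Converged at β = 0.4534.
Compositions from xᵢ = zᵢ/(1+β(Kᵢ−1)), yᵢ = Kᵢxᵢ:
  1: x = 0.1235, y = 0.2697
  2: x = 0.1389, y = 0.2738
  3: x = 0.3813, y = 0.2468
  4: x = 0.3563, y = 0.2096

x_3 = 0.3813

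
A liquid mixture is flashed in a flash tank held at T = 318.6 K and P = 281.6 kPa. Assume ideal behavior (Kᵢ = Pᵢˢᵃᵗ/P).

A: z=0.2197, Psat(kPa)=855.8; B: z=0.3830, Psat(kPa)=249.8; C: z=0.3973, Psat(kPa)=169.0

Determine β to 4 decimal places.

β = 0.4339

Raoult's law: Kᵢ = Pᵢˢᵃᵗ/P = Pᵢˢᵃᵗ/281.6.
  K_A = 855.8/281.6 = 3.039062, K_B = 249.8/281.6 = 0.887074, K_C = 169.0/281.6 = 0.600142
Rachford–Rice: g(β) = Σ zᵢ(Kᵢ−1)/(1+β(Kᵢ−1)) = 0.
Feasibility: ΣzᵢKᵢ = 1.2459, Σzᵢ/Kᵢ = 1.1661 — both > 1, two phases present.
Newton–Raphson from β = 0.54:
  β = 0.5400: g = -0.03546, g' = -0.3158 → β = 0.4277
  β = 0.4277: g = 0.00220, g' = -0.3585 → β = 0.4339
Converged at β = 0.4339.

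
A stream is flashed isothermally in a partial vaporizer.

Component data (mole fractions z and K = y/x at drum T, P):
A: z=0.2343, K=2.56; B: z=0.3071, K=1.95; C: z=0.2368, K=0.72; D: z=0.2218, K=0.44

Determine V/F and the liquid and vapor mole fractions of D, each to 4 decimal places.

V/F = 0.8384, x_D = 0.4181, y_D = 0.1840

Material balance + equilibrium reduce to Σ zᵢ(Kᵢ−1)/(1+V/F(Kᵢ−1)) = 0.
Feasibility: ΣzᵢKᵢ = 1.4667, Σzᵢ/Kᵢ = 1.0820 — both > 1, two phases present.
Iterate (Newton) starting at V/F = 0.62:
  V/F = 0.6200: g = 0.09890, g' = -0.4475 → V/F = 0.8410
  V/F = 0.8410: g = -0.00124, g' = -0.4726 → V/F = 0.8384
Converged at V/F = 0.8384.
Compositions from xᵢ = zᵢ/(1+V/F(Kᵢ−1)), yᵢ = Kᵢxᵢ:
  A: x = 0.1015, y = 0.2599
  B: x = 0.1709, y = 0.3333
  C: x = 0.3094, y = 0.2228
  D: x = 0.4181, y = 0.1840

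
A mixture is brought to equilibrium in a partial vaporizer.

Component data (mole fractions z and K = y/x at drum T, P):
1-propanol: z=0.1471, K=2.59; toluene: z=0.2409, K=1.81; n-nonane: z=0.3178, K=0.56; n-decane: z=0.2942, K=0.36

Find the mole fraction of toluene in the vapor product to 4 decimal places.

Material balance + equilibrium reduce to Σ zᵢ(Kᵢ−1)/(1+V/F(Kᵢ−1)) = 0.
g(0) = ΣzᵢKᵢ − 1 = 0.1009 and g(1) = 1 − Σzᵢ/Kᵢ = -0.5746, so a root lies in (0, 1).
Newton–Raphson from V/F = 0.51:
  V/F = 0.5100: g = -0.19257, g' = -0.5604 → V/F = 0.1664
  V/F = 0.1664: g = -0.00469, g' = -0.5779 → V/F = 0.1583
Converged at V/F = 0.1583.
Compositions from xᵢ = zᵢ/(1+V/F(Kᵢ−1)), yᵢ = Kᵢxᵢ:
  1-propanol: x = 0.1175, y = 0.3044
  toluene: x = 0.2135, y = 0.3865
  n-nonane: x = 0.3416, y = 0.1913
  n-decane: x = 0.3274, y = 0.1179

y_toluene = 0.3865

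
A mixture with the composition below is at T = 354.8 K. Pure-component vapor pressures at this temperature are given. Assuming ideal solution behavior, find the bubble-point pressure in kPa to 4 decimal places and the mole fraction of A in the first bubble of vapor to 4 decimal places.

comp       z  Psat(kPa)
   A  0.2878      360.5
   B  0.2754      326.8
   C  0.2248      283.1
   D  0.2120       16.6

At the bubble point ψ → 0, so ΣzᵢKᵢ = 1 with Kᵢ = Pᵢˢᵃᵗ/P ⇒ P = ΣzᵢPᵢˢᵃᵗ.
P = 0.2878·360.5 + 0.2754·326.8 + 0.2248·283.1 + 0.2120·16.6 = 260.9127 kPa
yᵢ = zᵢPᵢˢᵃᵗ/P ⇒ y_A = 0.2878·360.5/260.9127 = 0.3976

Pbub = 260.9127 kPa, y_A = 0.3976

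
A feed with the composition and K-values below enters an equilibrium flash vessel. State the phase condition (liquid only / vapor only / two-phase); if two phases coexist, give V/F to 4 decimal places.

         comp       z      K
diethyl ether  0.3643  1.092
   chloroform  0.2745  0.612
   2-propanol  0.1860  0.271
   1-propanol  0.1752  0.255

liquid only

ΣzᵢKᵢ = 0.6609; Σzᵢ/Kᵢ = 2.1555.
Since ΣzᵢKᵢ < 1 the mixture is below its bubble point — single liquid phase.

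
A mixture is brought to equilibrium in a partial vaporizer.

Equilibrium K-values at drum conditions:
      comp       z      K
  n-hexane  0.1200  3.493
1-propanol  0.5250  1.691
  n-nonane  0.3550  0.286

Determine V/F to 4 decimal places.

Newton iteration, V/F⁰ = 0.32:
  V/F = 0.3200: g = 0.13496, g' = -0.7029 → V/F = 0.5120
  V/F = 0.5120: g = -0.00013, g' = -0.7303 → V/F = 0.5118
Converged at V/F = 0.5118.

V/F = 0.5118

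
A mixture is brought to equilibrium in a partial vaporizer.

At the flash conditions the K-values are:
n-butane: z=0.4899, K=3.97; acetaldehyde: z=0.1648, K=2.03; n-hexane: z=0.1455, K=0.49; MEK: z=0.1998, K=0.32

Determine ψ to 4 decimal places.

Material balance + equilibrium reduce to Σ zᵢ(Kᵢ−1)/(1+ψ(Kᵢ−1)) = 0.
Feasibility: ΣzᵢKᵢ = 2.4147, Σzᵢ/Kᵢ = 1.1259 — both > 1, two phases present.
Newton–Raphson from ψ = 0.5:
  ψ = 0.5000: g = 0.39210, g' = -1.0562 → ψ = 0.8712
  ψ = 0.8712: g = 0.02815, g' = -1.0631 → ψ = 0.8977
  ψ = 0.8977: g = -0.00055, g' = -1.1062 → ψ = 0.8972
Converged at ψ = 0.8972.

ψ = 0.8972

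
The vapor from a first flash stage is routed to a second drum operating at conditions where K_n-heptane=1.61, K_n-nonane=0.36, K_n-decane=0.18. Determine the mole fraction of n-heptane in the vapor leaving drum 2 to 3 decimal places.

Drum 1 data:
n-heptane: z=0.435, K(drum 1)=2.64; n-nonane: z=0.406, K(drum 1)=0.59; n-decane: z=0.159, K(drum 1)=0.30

y_n-heptane (drum 2) = 0.847

Drum 1:
Newton–Raphson from ψ₁ = 0.65:
  ψ₁ = 0.650: g = -0.0859, g' = -0.663 → ψ₁ = 0.521
  ψ₁ = 0.521: g = -0.0019, g' = -0.644 → ψ₁ = 0.518
Converged at ψ₁ = 0.518.
Drum-1 compositions:
  n-heptane: x = 0.235, y = 0.621
  n-nonane: x = 0.515, y = 0.304
  n-decane: x = 0.249, y = 0.075
Drum-2 feed = drum-1 vapor: z₂ = (0.6211, 0.3041, 0.0748).
Drum 2:
Let ψ₂ = V/F and solve Σ zᵢ(Kᵢ−1)/(1+ψ₂(Kᵢ−1)) = 0.
Check two-phase: ΣzᵢKᵢ = 1.123 > 1 and Σzᵢ/Kᵢ = 1.646 > 1, so g(0) = 0.123 > 0 and g(1) = -0.646 < 0.
Iterate (Newton) starting at ψ₂ = 0.53:
  ψ₂ = 0.530: g = -0.1167, g' = -0.575 → ψ₂ = 0.327
  ψ₂ = 0.327: g = -0.0140, g' = -0.454 → ψ₂ = 0.296
Converged at ψ₂ = 0.296.
  n-heptane: x = 0.526, y = 0.847
  n-nonane: x = 0.375, y = 0.135
  n-decane: x = 0.099, y = 0.018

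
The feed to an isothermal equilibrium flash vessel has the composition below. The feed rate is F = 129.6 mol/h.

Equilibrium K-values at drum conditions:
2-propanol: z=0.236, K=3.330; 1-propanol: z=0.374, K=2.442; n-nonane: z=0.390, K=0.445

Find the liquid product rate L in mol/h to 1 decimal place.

Newton iteration, ψ⁰ = 0.5:
  ψ = 0.500: g = 0.2678, g' = -0.766 → ψ = 0.850
  ψ = 0.850: g = 0.0174, g' = -0.732 → ψ = 0.873
Converged at ψ = 0.873.
Then V = ψ·F = 0.8731·129.6 = 113.2 mol/h and L = F − V = 16.4 mol/h.

L = 16.4 mol/h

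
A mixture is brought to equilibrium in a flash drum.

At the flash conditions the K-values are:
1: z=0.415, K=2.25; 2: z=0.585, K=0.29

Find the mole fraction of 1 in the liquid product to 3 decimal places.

x_1 = 0.362

Let β = V/F and solve Σ zᵢ(Kᵢ−1)/(1+β(Kᵢ−1)) = 0.
Feasibility: ΣzᵢKᵢ = 1.103, Σzᵢ/Kᵢ = 2.202 — both > 1, two phases present.
Newton–Raphson from β = 0.5:
  β = 0.500: g = -0.3247, g' = -0.954 → β = 0.160
  β = 0.160: g = -0.0361, g' = -0.826 → β = 0.116
  β = 0.116: g = 0.0004, g' = -0.845 → β = 0.117
Converged at β = 0.117.
Compositions from xᵢ = zᵢ/(1+β(Kᵢ−1)), yᵢ = Kᵢxᵢ:
  1: x = 0.362, y = 0.815
  2: x = 0.638, y = 0.185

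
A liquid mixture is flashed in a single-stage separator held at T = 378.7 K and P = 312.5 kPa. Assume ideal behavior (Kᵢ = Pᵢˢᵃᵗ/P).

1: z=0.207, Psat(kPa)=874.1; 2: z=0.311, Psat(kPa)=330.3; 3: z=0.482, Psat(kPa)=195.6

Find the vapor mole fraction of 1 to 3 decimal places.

Raoult's law: Kᵢ = Pᵢˢᵃᵗ/P = Pᵢˢᵃᵗ/312.5.
  K_1 = 874.1/312.5 = 2.79712, K_2 = 330.3/312.5 = 1.05696, K_3 = 195.6/312.5 = 0.62592
Material balance + equilibrium reduce to Σ zᵢ(Kᵢ−1)/(1+ψ(Kᵢ−1)) = 0.
g(0) = ΣzᵢKᵢ − 1 = 0.209 and g(1) = 1 − Σzᵢ/Kᵢ = -0.138, so a root lies in (0, 1).
Newton–Raphson from ψ = 0.5:
  ψ = 0.500: g = -0.0086, g' = -0.288 → ψ = 0.470
  ψ = 0.470: g = 0.0001, g' = -0.297 → ψ = 0.471
Converged at ψ = 0.471.
Compositions from xᵢ = zᵢ/(1+ψ(Kᵢ−1)), yᵢ = Kᵢxᵢ:
  1: x = 0.112, y = 0.314
  2: x = 0.303, y = 0.320
  3: x = 0.585, y = 0.366

y_1 = 0.314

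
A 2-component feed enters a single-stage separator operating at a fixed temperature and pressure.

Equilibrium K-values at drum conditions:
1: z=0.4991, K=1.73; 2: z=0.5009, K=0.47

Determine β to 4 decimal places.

Material balance + equilibrium reduce to Σ zᵢ(Kᵢ−1)/(1+β(Kᵢ−1)) = 0.
Feasibility: ΣzᵢKᵢ = 1.0989, Σzᵢ/Kᵢ = 1.3542 — both > 1, two phases present.
Binary case is linear: z₁(K₁−1)(1+β(K₂−1)) + z₂(K₂−1)(1+β(K₁−1)) = 0
⇒ β = [z₁(K₁−1)+z₂(K₂−1)] / [−(K₁−1)(K₂−1)] = 0.09887/0.38690 = 0.2555

β = 0.2555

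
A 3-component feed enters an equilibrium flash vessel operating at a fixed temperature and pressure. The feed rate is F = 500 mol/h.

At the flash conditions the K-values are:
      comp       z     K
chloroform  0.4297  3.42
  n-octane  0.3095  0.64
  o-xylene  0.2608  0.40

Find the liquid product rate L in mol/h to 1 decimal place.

L = 173.5 mol/h

Newton iteration, V/F⁰ = 0.42:
  V/F = 0.4200: g = 0.17524, g' = -0.8424 → V/F = 0.6280
  V/F = 0.6280: g = 0.01761, g' = -0.7051 → V/F = 0.6530
  V/F = 0.6530: g = 0.00006, g' = -0.7003 → V/F = 0.6531
Converged at V/F = 0.6531.
Then V = V/F·F = 0.6531·500 = 326.5 mol/h and L = F − V = 173.5 mol/h.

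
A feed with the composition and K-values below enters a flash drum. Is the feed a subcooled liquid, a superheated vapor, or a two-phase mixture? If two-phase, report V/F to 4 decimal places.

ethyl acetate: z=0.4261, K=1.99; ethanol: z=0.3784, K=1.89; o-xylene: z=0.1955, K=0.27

two-phase, V/F = 0.8945

ΣzᵢKᵢ = 1.6159; Σzᵢ/Kᵢ = 1.1384.
Both exceed 1, so a two-phase solution exists.
Let ψ = V/F and solve Σ zᵢ(Kᵢ−1)/(1+ψ(Kᵢ−1)) = 0.
Newton iteration, ψ⁰ = 0.59:
  ψ = 0.5900: g = 0.23643, g' = -0.6167 → ψ = 0.9734
  ψ = 0.9734: g = -0.09778, g' = -1.4379 → ψ = 0.9054
  ψ = 0.9054: g = -0.01192, g' = -1.1141 → ψ = 0.8947
  ψ = 0.8947: g = -0.00021, g' = -1.0761 → ψ = 0.8945
Converged at ψ = 0.8945.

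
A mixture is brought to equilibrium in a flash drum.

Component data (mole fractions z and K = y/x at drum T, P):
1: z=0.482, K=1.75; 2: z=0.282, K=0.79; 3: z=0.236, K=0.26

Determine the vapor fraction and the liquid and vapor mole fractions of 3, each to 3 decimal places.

Let ψ = V/F and solve Σ zᵢ(Kᵢ−1)/(1+ψ(Kᵢ−1)) = 0.
Feasibility: ΣzᵢKᵢ = 1.128, Σzᵢ/Kᵢ = 1.540 — both > 1, two phases present.
Iterate (Newton) starting at ψ = 0.5:
  ψ = 0.500: g = -0.0805, g' = -0.485 → ψ = 0.334
  ψ = 0.334: g = -0.0066, g' = -0.416 → ψ = 0.318
Converged at ψ = 0.318.
Compositions from xᵢ = zᵢ/(1+ψ(Kᵢ−1)), yᵢ = Kᵢxᵢ:
  1: x = 0.389, y = 0.681
  2: x = 0.302, y = 0.239
  3: x = 0.309, y = 0.080

ψ = 0.318, x_3 = 0.309, y_3 = 0.080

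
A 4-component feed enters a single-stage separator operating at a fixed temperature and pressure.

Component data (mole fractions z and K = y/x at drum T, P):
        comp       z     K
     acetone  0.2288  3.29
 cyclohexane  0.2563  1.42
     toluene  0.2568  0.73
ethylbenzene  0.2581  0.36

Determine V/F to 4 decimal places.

V/F = 0.5187

Material balance + equilibrium reduce to Σ zᵢ(Kᵢ−1)/(1+V/F(Kᵢ−1)) = 0.
g(0) = ΣzᵢKᵢ − 1 = 0.3971 and g(1) = 1 − Σzᵢ/Kᵢ = -0.3188, so a root lies in (0, 1).
Iterate (Newton) starting at V/F = 0.32:
  V/F = 0.3200: g = 0.11365, g' = -0.6244 → V/F = 0.5020
  V/F = 0.5020: g = 0.00905, g' = -0.5450 → V/F = 0.5186
  V/F = 0.5186: g = 0.00002, g' = -0.5434 → V/F = 0.5187
Converged at V/F = 0.5187.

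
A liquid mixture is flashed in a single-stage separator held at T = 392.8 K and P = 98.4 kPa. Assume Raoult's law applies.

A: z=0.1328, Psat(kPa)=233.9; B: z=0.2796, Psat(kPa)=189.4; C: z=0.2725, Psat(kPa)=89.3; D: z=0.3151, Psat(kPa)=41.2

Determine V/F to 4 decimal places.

V/F = 0.5011

Raoult's law: Kᵢ = Pᵢˢᵃᵗ/P = Pᵢˢᵃᵗ/98.4.
  K_A = 233.9/98.4 = 2.377033, K_B = 189.4/98.4 = 1.924797, K_C = 89.3/98.4 = 0.907520, K_D = 41.2/98.4 = 0.418699
Material balance + equilibrium reduce to Σ zᵢ(Kᵢ−1)/(1+V/F(Kᵢ−1)) = 0.
g(0) = ΣzᵢKᵢ − 1 = 0.2331 and g(1) = 1 − Σzᵢ/Kᵢ = -0.2540, so a root lies in (0, 1).
Newton iteration, V/F⁰ = 0.7:
  V/F = 0.7000: g = -0.08570, g' = -0.4588 → V/F = 0.5132
  V/F = 0.5132: g = -0.00499, g' = -0.4153 → V/F = 0.5012
  V/F = 0.5012: g = -0.00001, g' = -0.4144 → V/F = 0.5011
Converged at V/F = 0.5011.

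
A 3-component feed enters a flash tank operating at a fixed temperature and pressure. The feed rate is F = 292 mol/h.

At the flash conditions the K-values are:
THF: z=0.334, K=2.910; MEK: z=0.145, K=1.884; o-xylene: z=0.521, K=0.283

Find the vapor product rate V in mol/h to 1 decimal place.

V = 96.7 mol/h

Newton–Raphson from V/F = 0.5:
  V/F = 0.500: g = -0.1671, g' = -1.024 → V/F = 0.337
  V/F = 0.337: g = -0.0055, g' = -0.984 → V/F = 0.331
Converged at V/F = 0.331.
Then V = V/F·F = 0.3312·292 = 96.7 mol/h and L = F − V = 195.3 mol/h.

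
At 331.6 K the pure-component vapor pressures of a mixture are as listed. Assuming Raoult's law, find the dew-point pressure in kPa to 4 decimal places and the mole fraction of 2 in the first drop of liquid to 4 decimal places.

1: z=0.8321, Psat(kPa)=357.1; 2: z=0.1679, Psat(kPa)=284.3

At the dew point ψ → 1, so Σzᵢ/Kᵢ = 1 with Kᵢ = Pᵢˢᵃᵗ/P ⇒ 1/P = Σzᵢ/Pᵢˢᵃᵗ.
1/P = 0.8321/357.1 + 0.1679/284.3 = 0.0029207 ⇒ P = 342.3798 kPa
xᵢ = zᵢP/Pᵢˢᵃᵗ ⇒ x_2 = 0.1679·342.3798/284.3 = 0.2022

Pdew = 342.3798 kPa, x_2 = 0.2022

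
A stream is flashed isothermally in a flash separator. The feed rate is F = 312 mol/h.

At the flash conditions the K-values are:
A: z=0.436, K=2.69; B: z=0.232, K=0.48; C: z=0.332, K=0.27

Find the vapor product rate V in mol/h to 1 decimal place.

Newton iteration, ψ⁰ = 0.55:
  ψ = 0.550: g = -0.1920, g' = -0.951 → ψ = 0.348
  ψ = 0.348: g = -0.0084, g' = -0.905 → ψ = 0.339
Converged at ψ = 0.339.
Then V = ψ·F = 0.3389·312 = 105.7 mol/h and L = F − V = 206.3 mol/h.

V = 105.7 mol/h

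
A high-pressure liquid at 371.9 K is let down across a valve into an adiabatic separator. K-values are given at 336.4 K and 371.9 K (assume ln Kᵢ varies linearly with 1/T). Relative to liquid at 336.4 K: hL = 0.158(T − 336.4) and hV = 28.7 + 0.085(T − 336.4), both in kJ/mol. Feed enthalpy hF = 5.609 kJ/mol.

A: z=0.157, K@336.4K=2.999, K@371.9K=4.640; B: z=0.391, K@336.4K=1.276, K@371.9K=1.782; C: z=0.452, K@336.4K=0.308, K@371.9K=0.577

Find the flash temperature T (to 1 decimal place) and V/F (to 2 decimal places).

Adiabatic flash: solve Rachford–Rice at each trial T, then check hF = ψ·hV(T) + (1−ψ)·hL(T).
  T = 336.4 K: K = (2.999, 1.276, 0.308), RR gives ψ = 0.144, H_out = 4.136 kJ/mol
  T = 371.9 K: K = (4.640, 1.782, 0.577), RR gives ψ = 0.911, H_out = 29.387 kJ/mol
  T = 354.1 K: K = (3.769, 1.520, 0.428), RR gives ψ = 0.467, H_out = 15.608 kJ/mol
  T = 345.2 K: K = (3.370, 1.395, 0.364), RR gives ψ = 0.301, H_out = 9.828 kJ/mol
  T = 340.8 K: K = (3.181, 1.335, 0.335), RR gives ψ = 0.222, H_out = 7.003 kJ/mol
  T = 338.6 K: K = (3.089, 1.305, 0.321), RR gives ψ = 0.183, H_out = 5.578 kJ/mol
Linear interpolation between T = 338.6 (H_out = 5.578) and T = 340.8 (H_out = 7.003) on hF = 5.609 gives T ≈ 338.6 K, at which ψ = 0.18.

T = 338.6 K, V/F = 0.18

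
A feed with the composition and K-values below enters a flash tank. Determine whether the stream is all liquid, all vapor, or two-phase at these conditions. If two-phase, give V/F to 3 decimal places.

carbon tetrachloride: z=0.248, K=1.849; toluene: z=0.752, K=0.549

ΣzᵢKᵢ = 0.871; Σzᵢ/Kᵢ = 1.504.
Since ΣzᵢKᵢ < 1 the mixture is below its bubble point — single liquid phase.

all liquid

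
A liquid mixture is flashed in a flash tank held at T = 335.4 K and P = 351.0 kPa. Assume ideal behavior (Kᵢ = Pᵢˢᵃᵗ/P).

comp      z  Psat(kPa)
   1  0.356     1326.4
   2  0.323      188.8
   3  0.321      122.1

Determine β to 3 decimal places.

Raoult's law: Kᵢ = Pᵢˢᵃᵗ/P = Pᵢˢᵃᵗ/351.0.
  K_1 = 1326.4/351.0 = 3.77892, K_2 = 188.8/351.0 = 0.53789, K_3 = 122.1/351.0 = 0.34786
Let β = V/F and solve Σ zᵢ(Kᵢ−1)/(1+β(Kᵢ−1)) = 0.
Feasibility: ΣzᵢKᵢ = 1.631, Σzᵢ/Kᵢ = 1.617 — both > 1, two phases present.
Newton iteration, β⁰ = 0.5:
  β = 0.500: g = -0.0907, g' = -0.899 → β = 0.399
  β = 0.399: g = 0.0031, g' = -0.971 → β = 0.402
Converged at β = 0.402.

β = 0.402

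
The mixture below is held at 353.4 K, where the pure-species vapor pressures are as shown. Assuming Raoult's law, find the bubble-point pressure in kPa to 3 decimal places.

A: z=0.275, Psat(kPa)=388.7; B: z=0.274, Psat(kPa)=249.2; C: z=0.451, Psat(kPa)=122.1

Pbub = 230.240 kPa

At the bubble point ψ → 0, so ΣzᵢKᵢ = 1 with Kᵢ = Pᵢˢᵃᵗ/P ⇒ P = ΣzᵢPᵢˢᵃᵗ.
P = 0.275·388.7 + 0.274·249.2 + 0.451·122.1 = 230.240 kPa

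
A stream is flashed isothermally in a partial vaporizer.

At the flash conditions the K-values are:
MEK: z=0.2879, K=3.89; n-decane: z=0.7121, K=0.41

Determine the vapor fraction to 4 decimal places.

ψ = 0.2416

Newton–Raphson from ψ = 0.63:
  ψ = 0.6300: g = -0.37372, g' = -0.9301 → ψ = 0.2282
  ψ = 0.2282: g = 0.01585, g' = -1.2041 → ψ = 0.2414
  ψ = 0.2414: g = 0.00022, g' = -1.1714 → ψ = 0.2416
Converged at ψ = 0.2416.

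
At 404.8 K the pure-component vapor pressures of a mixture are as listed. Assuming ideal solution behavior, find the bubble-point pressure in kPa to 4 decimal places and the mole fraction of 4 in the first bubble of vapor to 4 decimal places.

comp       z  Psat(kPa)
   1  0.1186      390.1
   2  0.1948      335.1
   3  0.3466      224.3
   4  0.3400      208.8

Pbub = 260.2777 kPa, y_4 = 0.2728

At the bubble point ψ → 0, so ΣzᵢKᵢ = 1 with Kᵢ = Pᵢˢᵃᵗ/P ⇒ P = ΣzᵢPᵢˢᵃᵗ.
P = 0.1186·390.1 + 0.1948·335.1 + 0.3466·224.3 + 0.3400·208.8 = 260.2777 kPa
yᵢ = zᵢPᵢˢᵃᵗ/P ⇒ y_4 = 0.3400·208.8/260.2777 = 0.2728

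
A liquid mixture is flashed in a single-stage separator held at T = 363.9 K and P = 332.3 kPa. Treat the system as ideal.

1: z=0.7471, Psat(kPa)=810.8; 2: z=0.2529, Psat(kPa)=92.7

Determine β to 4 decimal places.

Raoult's law: Kᵢ = Pᵢˢᵃᵗ/P = Pᵢˢᵃᵗ/332.3.
  K_1 = 810.8/332.3 = 2.439964, K_2 = 92.7/332.3 = 0.278965
Material balance + equilibrium reduce to Σ zᵢ(Kᵢ−1)/(1+β(Kᵢ−1)) = 0.
Feasibility: ΣzᵢKᵢ = 1.8934, Σzᵢ/Kᵢ = 1.2128 — both > 1, two phases present.
Binary case is linear: z₁(K₁−1)(1+β(K₂−1)) + z₂(K₂−1)(1+β(K₁−1)) = 0
⇒ β = [z₁(K₁−1)+z₂(K₂−1)] / [−(K₁−1)(K₂−1)] = 0.89345/1.03826 = 0.8605

β = 0.8605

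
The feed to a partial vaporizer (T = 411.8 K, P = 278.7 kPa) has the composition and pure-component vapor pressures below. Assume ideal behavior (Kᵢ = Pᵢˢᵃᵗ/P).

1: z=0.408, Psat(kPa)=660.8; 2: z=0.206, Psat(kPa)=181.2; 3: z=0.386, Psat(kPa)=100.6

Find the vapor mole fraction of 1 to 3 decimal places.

y_1 = 0.675

Raoult's law: Kᵢ = Pᵢˢᵃᵗ/P = Pᵢˢᵃᵗ/278.7.
  K_1 = 660.8/278.7 = 2.37101, K_2 = 181.2/278.7 = 0.65016, K_3 = 100.6/278.7 = 0.36096
Rachford–Rice: g(ψ) = Σ zᵢ(Kᵢ−1)/(1+ψ(Kᵢ−1)) = 0.
Feasibility: ΣzᵢKᵢ = 1.241, Σzᵢ/Kᵢ = 1.558 — both > 1, two phases present.
Newton–Raphson from ψ = 0.5:
  ψ = 0.500: g = -0.1180, g' = -0.647 → ψ = 0.318
  ψ = 0.318: g = -0.0010, g' = -0.652 → ψ = 0.316
Converged at ψ = 0.316.
Compositions from xᵢ = zᵢ/(1+ψ(Kᵢ−1)), yᵢ = Kᵢxᵢ:
  1: x = 0.285, y = 0.675
  2: x = 0.232, y = 0.151
  3: x = 0.484, y = 0.175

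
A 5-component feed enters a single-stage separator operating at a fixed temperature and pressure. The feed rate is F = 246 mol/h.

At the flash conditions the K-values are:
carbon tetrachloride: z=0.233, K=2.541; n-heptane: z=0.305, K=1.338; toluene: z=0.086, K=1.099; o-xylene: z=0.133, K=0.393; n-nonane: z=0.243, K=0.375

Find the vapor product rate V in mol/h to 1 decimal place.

V = 104.4 mol/h

Material balance + equilibrium reduce to Σ zᵢ(Kᵢ−1)/(1+ψ(Kᵢ−1)) = 0.
Feasibility: ΣzᵢKᵢ = 1.238, Σzᵢ/Kᵢ = 1.384 — both > 1, two phases present.
Newton iteration, ψ⁰ = 0.32:
  ψ = 0.320: g = 0.0517, g' = -0.501 → ψ = 0.423
  ψ = 0.423: g = 0.0006, g' = -0.494 → ψ = 0.424
Converged at ψ = 0.424.
Then V = ψ·F = 0.4243·246 = 104.4 mol/h and L = F − V = 141.6 mol/h.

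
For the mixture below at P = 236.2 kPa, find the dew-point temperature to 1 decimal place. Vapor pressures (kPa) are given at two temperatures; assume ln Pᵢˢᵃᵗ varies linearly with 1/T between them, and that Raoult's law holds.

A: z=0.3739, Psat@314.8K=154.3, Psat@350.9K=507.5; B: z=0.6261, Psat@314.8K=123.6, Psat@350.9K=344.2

T = 332.9 K

Dew-point temperature: Σzᵢ·P/Pᵢˢᵃᵗ(T) = 1. Interpolate ln Pᵢˢᵃᵗ = aᵢ + bᵢ/T.
  T = 314.8 K: ΣzᵢP/Pᵢˢᵃᵗ = 1.7688
  T = 350.9 K: ΣzᵢP/Pᵢˢᵃᵗ = 0.6037
  T = 332.9 K: ΣzᵢP/Pᵢˢᵃᵗ = 1.0014
  T = 341.9 K: ΣzᵢP/Pᵢˢᵃᵗ = 0.7722
  T = 337.4 K: ΣzᵢP/Pᵢˢᵃᵗ = 0.8778
  T = 335.1 K: ΣzᵢP/Pᵢˢᵃᵗ = 0.9385
Interpolating between 332.9 K and 335.1 K gives T ≈ 332.9 K.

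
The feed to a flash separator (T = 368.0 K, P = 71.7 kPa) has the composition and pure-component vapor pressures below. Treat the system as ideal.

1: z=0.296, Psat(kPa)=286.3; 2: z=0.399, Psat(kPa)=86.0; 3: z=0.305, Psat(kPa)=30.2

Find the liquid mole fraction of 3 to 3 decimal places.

x_3 = 0.569

Raoult's law: Kᵢ = Pᵢˢᵃᵗ/P = Pᵢˢᵃᵗ/71.7.
  K_1 = 286.3/71.7 = 3.99303, K_2 = 86.0/71.7 = 1.19944, K_3 = 30.2/71.7 = 0.42120
Newton iteration, β⁰ = 0.62:
  β = 0.620: g = 0.1057, g' = -0.586 → β = 0.800
  β = 0.800: g = 0.0007, g' = -0.596 → β = 0.801
Converged at β = 0.801.
Compositions from xᵢ = zᵢ/(1+β(Kᵢ−1)), yᵢ = Kᵢxᵢ:
  1: x = 0.087, y = 0.348
  2: x = 0.344, y = 0.413
  3: x = 0.569, y = 0.240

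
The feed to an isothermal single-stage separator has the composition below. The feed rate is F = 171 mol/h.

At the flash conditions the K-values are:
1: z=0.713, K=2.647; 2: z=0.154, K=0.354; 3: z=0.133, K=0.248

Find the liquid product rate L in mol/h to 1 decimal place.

L = 26.8 mol/h

Newton iteration, β⁰ = 0.5:
  β = 0.500: g = 0.3368, g' = -0.915 → β = 0.868
  β = 0.868: g = -0.0312, g' = -1.284 → β = 0.844
  β = 0.844: g = -0.0009, g' = -1.212 → β = 0.843
Converged at β = 0.843.
Then V = β·F = 0.8430·171 = 144.2 mol/h and L = F − V = 26.8 mol/h.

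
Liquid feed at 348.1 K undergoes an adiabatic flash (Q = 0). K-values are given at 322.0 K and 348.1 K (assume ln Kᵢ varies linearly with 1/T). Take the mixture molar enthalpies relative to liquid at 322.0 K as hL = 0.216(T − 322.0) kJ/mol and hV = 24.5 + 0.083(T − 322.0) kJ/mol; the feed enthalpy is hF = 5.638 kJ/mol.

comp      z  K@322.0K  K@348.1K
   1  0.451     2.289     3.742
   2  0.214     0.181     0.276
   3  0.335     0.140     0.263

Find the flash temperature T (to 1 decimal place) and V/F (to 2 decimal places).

Adiabatic flash: solve Rachford–Rice at each trial T, then check hF = ψ·hV(T) + (1−ψ)·hL(T).
  T = 322.0 K: K = (2.289, 0.181, 0.140), RR gives ψ = 0.108, H_out = 2.656 kJ/mol
  T = 348.1 K: K = (3.742, 0.276, 0.263), RR gives ψ = 0.416, H_out = 14.384 kJ/mol
  T = 335.1 K: K = (2.958, 0.226, 0.194), RR gives ψ = 0.288, H_out = 9.382 kJ/mol
  T = 328.6 K: K = (2.611, 0.203, 0.166), RR gives ψ = 0.209, H_out = 6.369 kJ/mol
  T = 325.3 K: K = (2.446, 0.192, 0.152), RR gives ψ = 0.162, H_out = 4.618 kJ/mol
  T = 327.0 K: K = (2.530, 0.197, 0.159), RR gives ψ = 0.187, H_out = 5.543 kJ/mol
Linear interpolation between T = 327.0 (H_out = 5.543) and T = 328.6 (H_out = 6.369) on hF = 5.638 gives T ≈ 327.2 K, at which ψ = 0.19.

T = 327.2 K, V/F = 0.19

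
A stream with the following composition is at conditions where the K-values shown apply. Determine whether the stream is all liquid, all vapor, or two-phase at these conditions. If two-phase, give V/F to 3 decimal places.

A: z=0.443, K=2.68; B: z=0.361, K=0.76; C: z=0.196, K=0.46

two-phase, V/F = 0.855

ΣzᵢKᵢ = 1.552; Σzᵢ/Kᵢ = 1.066.
Both exceed 1, so a two-phase solution exists.
Newton–Raphson from ψ = 0.5:
  ψ = 0.500: g = 0.1610, g' = -0.503 → ψ = 0.820
  ψ = 0.820: g = 0.0152, g' = -0.437 → ψ = 0.855
Converged at ψ = 0.855.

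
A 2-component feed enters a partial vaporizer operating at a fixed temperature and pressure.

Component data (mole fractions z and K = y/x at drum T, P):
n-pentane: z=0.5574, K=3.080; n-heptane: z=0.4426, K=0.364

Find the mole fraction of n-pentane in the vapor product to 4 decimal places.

y_n-pentane = 0.7212

Material balance + equilibrium reduce to Σ zᵢ(Kᵢ−1)/(1+V/F(Kᵢ−1)) = 0.
Check two-phase: ΣzᵢKᵢ = 1.8779 > 1 and Σzᵢ/Kᵢ = 1.3969 > 1, so g(0) = 0.8779 > 0 and g(1) = -0.3969 < 0.
Iterate (Newton) starting at V/F = 0.57:
  V/F = 0.5700: g = 0.08890, g' = -0.9454 → V/F = 0.6640
  V/F = 0.6640: g = -0.00039, g' = -0.9618 → V/F = 0.6636
Converged at V/F = 0.6636.
Compositions from xᵢ = zᵢ/(1+V/F(Kᵢ−1)), yᵢ = Kᵢxᵢ:
  n-pentane: x = 0.2342, y = 0.7212
  n-heptane: x = 0.7658, y = 0.2788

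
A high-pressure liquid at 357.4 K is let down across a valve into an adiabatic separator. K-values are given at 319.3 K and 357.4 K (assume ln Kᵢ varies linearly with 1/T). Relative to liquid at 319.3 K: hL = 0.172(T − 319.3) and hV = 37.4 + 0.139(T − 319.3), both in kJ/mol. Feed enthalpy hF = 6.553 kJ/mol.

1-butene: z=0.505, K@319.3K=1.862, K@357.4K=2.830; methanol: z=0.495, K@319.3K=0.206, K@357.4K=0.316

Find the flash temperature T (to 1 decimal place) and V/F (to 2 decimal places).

T = 325.0 K, V/F = 0.15

Adiabatic flash: solve Rachford–Rice at each trial T, then check hF = ψ·hV(T) + (1−ψ)·hL(T).
  T = 319.3 K: K = (1.862, 0.206), RR gives ψ = 0.062, H_out = 2.310 kJ/mol
  T = 357.4 K: K = (2.830, 0.316), RR gives ψ = 0.468, H_out = 23.461 kJ/mol
  T = 338.4 K: K = (2.324, 0.258), RR gives ψ = 0.307, H_out = 14.576 kJ/mol
  T = 328.9 K: K = (2.088, 0.232), RR gives ψ = 0.202, H_out = 9.153 kJ/mol
  T = 324.1 K: K = (1.974, 0.219), RR gives ψ = 0.138, H_out = 5.958 kJ/mol
  T = 326.5 K: K = (2.030, 0.225), RR gives ψ = 0.171, H_out = 7.604 kJ/mol
Linear interpolation between T = 324.1 (H_out = 5.958) and T = 326.5 (H_out = 7.604) on hF = 6.553 gives T ≈ 325.0 K, at which ψ = 0.15.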